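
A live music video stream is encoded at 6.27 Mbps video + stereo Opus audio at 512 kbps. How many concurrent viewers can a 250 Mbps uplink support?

Audio: 512 kbps = 0.512 Mbps.
Per-viewer media rate: 6.782 Mbps.
250 Mbps = 250.0 Mbps; 250.0 / 6.782 = 36.86 → 36 viewers.

36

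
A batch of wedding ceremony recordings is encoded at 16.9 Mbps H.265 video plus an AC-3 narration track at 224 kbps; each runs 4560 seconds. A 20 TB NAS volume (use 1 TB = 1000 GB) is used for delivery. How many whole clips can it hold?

Audio: 224 kbps = 0.224 Mbps.
Total bitrate: 17.124 Mbps.
Per item: 17.124 Mbps × 4560 s = 78,085 Mb = 9,761 MB.
Capacity: 20 TB = 160,000,000 Mb; 2049.04 items → 2049 complete.

2049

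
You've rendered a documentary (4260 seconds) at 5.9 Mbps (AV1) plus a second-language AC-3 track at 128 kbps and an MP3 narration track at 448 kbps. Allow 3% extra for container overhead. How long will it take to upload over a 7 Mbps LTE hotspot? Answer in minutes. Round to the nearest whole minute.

Audio total: 128 + 448 = 576 kbps = 0.576 Mbps.
Total bitrate: 6.476 Mbps.
File: 6.476 Mbps × 4260 s = 27587.8 Mb.
With 3% container overhead: ×1.03. → 28415.4 Mb.
At 7 Mbps: 28415.4 / 7 = 4059.3 s ≈ 67.7 minutes.

68 minutes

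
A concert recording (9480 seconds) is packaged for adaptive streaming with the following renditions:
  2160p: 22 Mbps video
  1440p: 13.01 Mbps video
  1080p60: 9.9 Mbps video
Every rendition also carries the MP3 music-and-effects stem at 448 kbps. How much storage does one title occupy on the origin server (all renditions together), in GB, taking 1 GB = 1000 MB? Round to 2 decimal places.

54.81 GB

Audio: 448 kbps = 0.448 Mbps.
Sum of rendition bitrates: (22+0.448) + (13.01+0.448) + (9.9+0.448) = 46.254 Mbps.
× 9480 s = 438,488 Mb = 54,811 MB = 54.81 GB.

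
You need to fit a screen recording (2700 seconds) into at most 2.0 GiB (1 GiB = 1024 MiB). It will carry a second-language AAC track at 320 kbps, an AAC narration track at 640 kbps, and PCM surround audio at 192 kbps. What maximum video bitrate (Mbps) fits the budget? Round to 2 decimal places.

Budget: 2.0 GiB = 17179.9 Mb.
Total bitrate budget: 17179.9 Mb / 2700 s = 6.363 Mbps.
Audio total: 320 + 640 + 192 = 1152 kbps = 1.152 Mbps.
Video: 6.363 − 1.152 = 5.211 Mbps.

5.21 Mbps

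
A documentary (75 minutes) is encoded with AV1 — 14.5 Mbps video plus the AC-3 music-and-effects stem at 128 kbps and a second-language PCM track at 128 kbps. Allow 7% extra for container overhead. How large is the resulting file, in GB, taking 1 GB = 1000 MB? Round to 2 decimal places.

8.88 GB

75 min = 4500 s
Audio total: 128 + 128 = 256 kbps = 0.256 Mbps.
Total bitrate: 14.5 + 0.256 = 14.756 Mbps.
Stream data: 14.756 Mbps × 4500 s = 66402.0 Mb.
With 7% container overhead: ×1.07.
71,050 Mb ÷ 8 = 8,881 MB → 8.881 GB.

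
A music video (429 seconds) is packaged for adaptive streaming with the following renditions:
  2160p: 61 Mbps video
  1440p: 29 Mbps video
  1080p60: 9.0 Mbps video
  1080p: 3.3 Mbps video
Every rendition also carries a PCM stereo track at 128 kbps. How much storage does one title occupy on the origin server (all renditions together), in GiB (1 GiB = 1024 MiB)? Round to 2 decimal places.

Audio: 128 kbps = 0.128 Mbps.
Sum of rendition bitrates: (61+0.128) + (29+0.128) + (9.0+0.128) + (3.3+0.128) = 102.812 Mbps.
× 429 s = 44,106 Mb = 5,513 MB = 5.135 GiB.

5.13 GiB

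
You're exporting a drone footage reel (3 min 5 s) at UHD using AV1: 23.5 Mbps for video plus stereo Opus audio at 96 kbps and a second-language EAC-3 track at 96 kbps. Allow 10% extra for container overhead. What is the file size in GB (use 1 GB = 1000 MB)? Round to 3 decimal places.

0.603 GB

3 min 5 s = 185 s
Audio total: 96 + 96 = 192 kbps = 0.192 Mbps.
Total bitrate: 23.5 + 0.192 = 23.692 Mbps.
Stream data: 23.692 Mbps × 185 s = 4383.0 Mb.
With 10% container overhead: ×1.10.
4,821 Mb ÷ 8 = 602.7 MB → 0.6027 GB.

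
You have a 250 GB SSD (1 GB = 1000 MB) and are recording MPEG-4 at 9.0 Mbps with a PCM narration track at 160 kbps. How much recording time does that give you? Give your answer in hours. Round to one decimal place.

Audio: 160 kbps = 0.160 Mbps.
Total bitrate: 9.0 + 0.160 = 9.160 Mbps.
Capacity: 250 GB = 2,000,000 Mb.
Recording time: 2,000,000 / 9.160 = 218,341 s ≈ 60.7 hours.

60.7 hours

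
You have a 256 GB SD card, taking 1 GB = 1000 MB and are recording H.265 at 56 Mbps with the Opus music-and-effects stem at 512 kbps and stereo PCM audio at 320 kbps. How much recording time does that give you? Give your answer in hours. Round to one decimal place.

Audio total: 512 + 320 = 832 kbps = 0.832 Mbps.
Total bitrate: 56 + 0.832 = 56.832 Mbps.
Capacity: 256 GB = 2,048,000 Mb.
Recording time: 2,048,000 / 56.832 = 36,036 s ≈ 10.0 hours.

10.0 hours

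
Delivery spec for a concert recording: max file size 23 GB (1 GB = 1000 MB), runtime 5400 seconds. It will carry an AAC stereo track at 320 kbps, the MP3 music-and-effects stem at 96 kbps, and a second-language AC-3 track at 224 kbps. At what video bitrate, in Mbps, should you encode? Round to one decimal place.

Budget: 23 GB = 184000.0 Mb.
Total bitrate budget: 184000.0 Mb / 5400 s = 34.074 Mbps.
Audio total: 320 + 96 + 224 = 640 kbps = 0.640 Mbps.
Video: 34.074 − 0.640 = 33.434 Mbps.

33.4 Mbps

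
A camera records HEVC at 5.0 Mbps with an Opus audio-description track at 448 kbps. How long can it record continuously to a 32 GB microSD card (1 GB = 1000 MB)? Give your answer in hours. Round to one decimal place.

Audio: 448 kbps = 0.448 Mbps.
Total bitrate: 5.0 + 0.448 = 5.448 Mbps.
Capacity: 32 GB = 256,000 Mb.
Recording time: 256,000 / 5.448 = 46,990 s ≈ 13.1 hours.

13.1 hours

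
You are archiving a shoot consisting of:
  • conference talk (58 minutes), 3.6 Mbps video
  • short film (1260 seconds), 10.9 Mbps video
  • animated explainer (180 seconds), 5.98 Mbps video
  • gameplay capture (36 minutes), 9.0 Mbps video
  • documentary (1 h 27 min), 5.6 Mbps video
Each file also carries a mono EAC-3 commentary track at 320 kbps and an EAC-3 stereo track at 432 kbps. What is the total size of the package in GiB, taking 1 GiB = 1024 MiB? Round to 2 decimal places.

9.93 GiB

Audio total: 320 + 432 = 752 kbps = 0.752 Mbps.
conference talk: 4.352 Mbps × 3480 s = 15145.0 Mb
short film: 11.652 Mbps × 1260 s = 14681.5 Mb
animated explainer: 6.732 Mbps × 180 s = 1211.8 Mb
gameplay capture: 9.752 Mbps × 2160 s = 21064.3 Mb
documentary: 6.352 Mbps × 5220 s = 33157.4 Mb
Total: 85260.0 Mb = 10657.5 MB.
= 9.926 GiB.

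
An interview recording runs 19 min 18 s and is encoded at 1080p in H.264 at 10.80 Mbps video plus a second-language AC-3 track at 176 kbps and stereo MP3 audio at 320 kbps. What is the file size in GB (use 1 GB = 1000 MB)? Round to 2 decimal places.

19 min 18 s = 1158 s
Audio total: 176 + 320 = 496 kbps = 0.496 Mbps.
Total bitrate: 10.80 + 0.496 = 11.296 Mbps.
Stream data: 11.296 Mbps × 1158 s = 13080.8 Mb.
13,081 Mb ÷ 8 = 1,635 MB → 1.635 GB.

1.64 GB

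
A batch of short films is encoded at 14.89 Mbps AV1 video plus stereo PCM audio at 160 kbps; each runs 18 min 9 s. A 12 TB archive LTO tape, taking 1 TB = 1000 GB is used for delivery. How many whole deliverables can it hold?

18 min 9 s = 1089 s
Audio: 160 kbps = 0.160 Mbps.
Total bitrate: 15.050 Mbps.
Per item: 15.050 Mbps × 1089 s = 16,389 Mb = 2,049 MB.
Capacity: 12 TB = 96,000,000 Mb; 5857.43 items → 5857 complete.

5857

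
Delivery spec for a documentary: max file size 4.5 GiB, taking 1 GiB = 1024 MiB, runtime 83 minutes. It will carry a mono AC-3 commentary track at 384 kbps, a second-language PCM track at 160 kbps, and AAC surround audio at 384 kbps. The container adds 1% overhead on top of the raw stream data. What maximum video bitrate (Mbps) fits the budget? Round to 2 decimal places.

Budget: 4.5 GiB = 38654.7 Mb.
Stream payload after overhead: 38654.7 / 1.01 = 38272.0 Mb.
83 min = 4980 s
Total bitrate budget: 38272.0 Mb / 4980 s = 7.685 Mbps.
Audio total: 384 + 160 + 384 = 928 kbps = 0.928 Mbps.
Video: 7.685 − 0.928 = 6.757 Mbps.

6.76 Mbps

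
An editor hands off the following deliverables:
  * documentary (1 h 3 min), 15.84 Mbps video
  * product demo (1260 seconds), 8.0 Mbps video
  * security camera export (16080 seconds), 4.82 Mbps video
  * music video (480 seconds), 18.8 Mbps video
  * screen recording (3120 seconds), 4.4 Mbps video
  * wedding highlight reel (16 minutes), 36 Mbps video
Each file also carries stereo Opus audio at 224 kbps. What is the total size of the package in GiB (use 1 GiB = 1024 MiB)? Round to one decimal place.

Audio: 224 kbps = 0.224 Mbps.
documentary: 16.064 Mbps × 3780 s = 60721.9 Mb
product demo: 8.224 Mbps × 1260 s = 10362.2 Mb
security camera export: 5.044 Mbps × 16080 s = 81107.5 Mb
music video: 19.024 Mbps × 480 s = 9131.5 Mb
screen recording: 4.624 Mbps × 3120 s = 14426.9 Mb
wedding highlight reel: 36.224 Mbps × 960 s = 34775.0 Mb
Total: 210525.1 Mb = 26315.6 MB.
= 24.51 GiB.

24.5 GiB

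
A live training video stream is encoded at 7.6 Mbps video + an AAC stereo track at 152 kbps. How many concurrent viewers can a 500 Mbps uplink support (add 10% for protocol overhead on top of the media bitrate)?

Audio: 152 kbps = 0.152 Mbps.
Per-viewer media rate: 7.752 Mbps.
On the wire with 10% overhead: 8.527 Mbps.
500 Mbps = 500.0 Mbps; 500.0 / 8.527 = 58.64 → 58 viewers.

58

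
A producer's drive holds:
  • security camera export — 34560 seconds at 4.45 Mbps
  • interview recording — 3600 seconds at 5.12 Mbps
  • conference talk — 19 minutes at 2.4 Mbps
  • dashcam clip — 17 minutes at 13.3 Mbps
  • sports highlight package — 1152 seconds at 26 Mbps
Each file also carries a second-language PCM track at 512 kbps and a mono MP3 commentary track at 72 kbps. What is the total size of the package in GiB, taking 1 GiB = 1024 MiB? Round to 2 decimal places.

28.25 GiB

Audio total: 512 + 72 = 584 kbps = 0.584 Mbps.
security camera export: 5.034 Mbps × 34560 s = 173975.0 Mb
interview recording: 5.704 Mbps × 3600 s = 20534.4 Mb
conference talk: 2.984 Mbps × 1140 s = 3401.8 Mb
dashcam clip: 13.884 Mbps × 1020 s = 14161.7 Mb
sports highlight package: 26.584 Mbps × 1152 s = 30624.8 Mb
Total: 242697.6 Mb = 30337.2 MB.
= 28.25 GiB.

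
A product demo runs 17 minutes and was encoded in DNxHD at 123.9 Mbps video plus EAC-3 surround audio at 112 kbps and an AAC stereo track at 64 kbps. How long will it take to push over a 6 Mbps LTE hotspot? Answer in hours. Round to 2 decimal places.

5.86 hours

17 min = 1020 s
Audio total: 112 + 64 = 176 kbps = 0.176 Mbps.
Total bitrate: 124.076 Mbps.
File: 124.076 Mbps × 1020 s = 126557.5 Mb.
At 6 Mbps: 126557.5 / 6 = 21092.9 s ≈ 5.86 hours.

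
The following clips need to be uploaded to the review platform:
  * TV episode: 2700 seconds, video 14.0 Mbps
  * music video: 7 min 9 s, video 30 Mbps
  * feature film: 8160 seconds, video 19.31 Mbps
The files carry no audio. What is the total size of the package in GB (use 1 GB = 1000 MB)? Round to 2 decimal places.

26.03 GB

TV episode: 14.000 Mbps × 2700 s = 37800.0 Mb
music video: 30.000 Mbps × 429 s = 12870.0 Mb
feature film: 19.310 Mbps × 8160 s = 157569.6 Mb
Total: 208239.6 Mb = 26030.0 MB.
= 26.03 GB.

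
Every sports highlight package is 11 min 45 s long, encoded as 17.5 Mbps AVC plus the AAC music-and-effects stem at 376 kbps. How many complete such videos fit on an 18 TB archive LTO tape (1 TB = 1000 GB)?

11426

11 min 45 s = 705 s
Audio: 376 kbps = 0.376 Mbps.
Total bitrate: 17.876 Mbps.
Per item: 17.876 Mbps × 705 s = 12,603 Mb = 1,575 MB.
Capacity: 18 TB = 144,000,000 Mb; 11426.23 items → 11426 complete.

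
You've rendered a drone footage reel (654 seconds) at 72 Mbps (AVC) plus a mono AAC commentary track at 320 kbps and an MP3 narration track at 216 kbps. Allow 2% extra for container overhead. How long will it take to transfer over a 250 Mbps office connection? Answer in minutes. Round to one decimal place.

3.2 minutes

Audio total: 320 + 216 = 536 kbps = 0.536 Mbps.
Total bitrate: 72.536 Mbps.
File: 72.536 Mbps × 654 s = 47438.5 Mb.
With 2% container overhead: ×1.02. → 48387.3 Mb.
At 250 Mbps: 48387.3 / 250 = 193.5 s ≈ 3.23 minutes.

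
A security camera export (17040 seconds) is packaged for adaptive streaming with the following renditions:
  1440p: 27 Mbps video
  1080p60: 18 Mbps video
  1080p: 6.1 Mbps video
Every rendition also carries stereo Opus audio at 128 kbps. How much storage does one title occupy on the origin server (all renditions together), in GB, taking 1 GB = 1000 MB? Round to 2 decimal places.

Audio: 128 kbps = 0.128 Mbps.
Sum of rendition bitrates: (27+0.128) + (18+0.128) + (6.1+0.128) = 51.484 Mbps.
× 17040 s = 877,287 Mb = 109,661 MB = 109.7 GB.

109.66 GB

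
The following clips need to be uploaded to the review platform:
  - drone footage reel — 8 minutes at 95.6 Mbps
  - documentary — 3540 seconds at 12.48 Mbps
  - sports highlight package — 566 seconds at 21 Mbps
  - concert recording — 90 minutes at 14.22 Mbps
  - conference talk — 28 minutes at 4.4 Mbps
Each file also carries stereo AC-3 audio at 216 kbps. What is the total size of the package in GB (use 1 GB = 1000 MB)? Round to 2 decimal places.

23.58 GB

Audio: 216 kbps = 0.216 Mbps.
drone footage reel: 95.816 Mbps × 480 s = 45991.7 Mb
documentary: 12.696 Mbps × 3540 s = 44943.8 Mb
sports highlight package: 21.216 Mbps × 566 s = 12008.3 Mb
concert recording: 14.436 Mbps × 5400 s = 77954.4 Mb
conference talk: 4.616 Mbps × 1680 s = 7754.9 Mb
Total: 188653.1 Mb = 23581.6 MB.
= 23.58 GB.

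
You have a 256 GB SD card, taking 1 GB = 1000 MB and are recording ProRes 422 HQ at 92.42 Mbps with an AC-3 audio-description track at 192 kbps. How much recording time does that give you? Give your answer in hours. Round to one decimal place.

Audio: 192 kbps = 0.192 Mbps.
Total bitrate: 92.42 + 0.192 = 92.612 Mbps.
Capacity: 256 GB = 2,048,000 Mb.
Recording time: 2,048,000 / 92.612 = 22,114 s ≈ 6.14 hours.

6.1 hours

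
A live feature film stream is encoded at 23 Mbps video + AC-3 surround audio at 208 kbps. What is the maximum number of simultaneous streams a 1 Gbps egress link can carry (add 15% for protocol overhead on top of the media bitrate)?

Audio: 208 kbps = 0.208 Mbps.
Per-viewer media rate: 23.208 Mbps.
On the wire with 15% overhead: 26.689 Mbps.
1 Gbps = 1,000 Mbps; 1,000 / 26.689 = 37.47 → 37 viewers.

37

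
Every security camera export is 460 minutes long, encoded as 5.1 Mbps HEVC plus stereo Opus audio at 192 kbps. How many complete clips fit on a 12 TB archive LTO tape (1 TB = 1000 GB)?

657

460 min = 27600 s
Audio: 192 kbps = 0.192 Mbps.
Total bitrate: 5.292 Mbps.
Per item: 5.292 Mbps × 27600 s = 146,059 Mb = 18,257 MB.
Capacity: 12 TB = 96,000,000 Mb; 657.27 items → 657 complete.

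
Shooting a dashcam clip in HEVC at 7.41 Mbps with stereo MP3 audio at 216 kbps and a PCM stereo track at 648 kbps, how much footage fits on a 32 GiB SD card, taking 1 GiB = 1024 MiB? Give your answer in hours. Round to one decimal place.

9.2 hours

Audio total: 216 + 648 = 864 kbps = 0.864 Mbps.
Total bitrate: 7.41 + 0.864 = 8.274 Mbps.
Capacity: 32 GiB = 274,878 Mb.
Recording time: 274,878 / 8.274 = 33,222 s ≈ 9.23 hours.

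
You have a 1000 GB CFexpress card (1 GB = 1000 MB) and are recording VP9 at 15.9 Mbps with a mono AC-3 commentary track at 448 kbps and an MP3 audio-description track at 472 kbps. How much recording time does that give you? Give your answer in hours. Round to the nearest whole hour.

Audio total: 448 + 472 = 920 kbps = 0.920 Mbps.
Total bitrate: 15.9 + 0.920 = 16.820 Mbps.
Capacity: 1000 GB = 8,000,000 Mb.
Recording time: 8,000,000 / 16.820 = 475,624 s ≈ 132 hours.

132 hours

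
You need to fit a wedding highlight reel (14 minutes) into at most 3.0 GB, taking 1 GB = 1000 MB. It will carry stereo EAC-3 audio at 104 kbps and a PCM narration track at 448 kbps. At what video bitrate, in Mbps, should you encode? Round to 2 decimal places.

Budget: 3.0 GB = 24000.0 Mb.
14 min = 840 s
Total bitrate budget: 24000.0 Mb / 840 s = 28.571 Mbps.
Audio total: 104 + 448 = 552 kbps = 0.552 Mbps.
Video: 28.571 − 0.552 = 28.019 Mbps.

28.02 Mbps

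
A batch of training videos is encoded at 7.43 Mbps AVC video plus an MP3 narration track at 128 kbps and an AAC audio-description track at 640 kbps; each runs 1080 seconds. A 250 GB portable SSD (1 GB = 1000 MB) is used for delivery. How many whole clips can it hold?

Audio total: 128 + 640 = 768 kbps = 0.768 Mbps.
Total bitrate: 8.198 Mbps.
Per item: 8.198 Mbps × 1080 s = 8,854 Mb = 1,107 MB.
Capacity: 250 GB = 2,000,000 Mb; 225.89 items → 225 complete.

225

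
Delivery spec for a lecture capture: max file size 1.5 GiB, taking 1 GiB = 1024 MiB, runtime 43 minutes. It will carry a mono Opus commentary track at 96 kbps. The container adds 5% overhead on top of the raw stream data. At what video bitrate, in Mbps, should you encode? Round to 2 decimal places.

Budget: 1.5 GiB = 12884.9 Mb.
Stream payload after overhead: 12884.9 / 1.05 = 12271.3 Mb.
43 min = 2580 s
Total bitrate budget: 12271.3 Mb / 2580 s = 4.756 Mbps.
Audio: 96 kbps = 0.096 Mbps.
Video: 4.756 − 0.096 = 4.660 Mbps.

4.66 Mbps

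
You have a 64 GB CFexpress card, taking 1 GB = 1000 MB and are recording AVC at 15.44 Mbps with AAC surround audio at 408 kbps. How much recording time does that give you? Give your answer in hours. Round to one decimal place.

9.0 hours

Audio: 408 kbps = 0.408 Mbps.
Total bitrate: 15.44 + 0.408 = 15.848 Mbps.
Capacity: 64 GB = 512,000 Mb.
Recording time: 512,000 / 15.848 = 32,307 s ≈ 8.97 hours.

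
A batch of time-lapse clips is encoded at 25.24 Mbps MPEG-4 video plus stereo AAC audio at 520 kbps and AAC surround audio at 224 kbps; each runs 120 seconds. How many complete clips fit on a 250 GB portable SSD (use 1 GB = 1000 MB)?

Audio total: 520 + 224 = 744 kbps = 0.744 Mbps.
Total bitrate: 25.984 Mbps.
Per item: 25.984 Mbps × 120 s = 3,118 Mb = 389.8 MB.
Capacity: 250 GB = 2,000,000 Mb; 641.42 items → 641 complete.

641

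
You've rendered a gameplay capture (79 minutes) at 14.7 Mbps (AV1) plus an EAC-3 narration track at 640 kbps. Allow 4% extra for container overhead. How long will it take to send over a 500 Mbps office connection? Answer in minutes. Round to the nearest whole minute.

79 min = 4740 s
Audio: 640 kbps = 0.640 Mbps.
Total bitrate: 15.340 Mbps.
File: 15.340 Mbps × 4740 s = 72711.6 Mb.
With 4% container overhead: ×1.04. → 75620.1 Mb.
At 500 Mbps: 75620.1 / 500 = 151.2 s ≈ 2.52 minutes.

3 minutes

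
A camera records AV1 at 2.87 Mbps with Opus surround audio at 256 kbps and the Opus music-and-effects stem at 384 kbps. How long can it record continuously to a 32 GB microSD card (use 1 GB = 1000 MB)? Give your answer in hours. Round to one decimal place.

20.3 hours

Audio total: 256 + 384 = 640 kbps = 0.640 Mbps.
Total bitrate: 2.87 + 0.640 = 3.510 Mbps.
Capacity: 32 GB = 256,000 Mb.
Recording time: 256,000 / 3.510 = 72,934 s ≈ 20.3 hours.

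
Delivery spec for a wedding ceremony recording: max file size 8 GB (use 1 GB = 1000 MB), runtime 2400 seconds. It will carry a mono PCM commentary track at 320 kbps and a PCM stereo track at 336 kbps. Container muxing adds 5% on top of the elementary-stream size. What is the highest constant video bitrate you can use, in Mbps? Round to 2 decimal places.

24.74 Mbps

Budget: 8 GB = 64000.0 Mb.
Stream payload after overhead: 64000.0 / 1.05 = 60952.4 Mb.
Total bitrate budget: 60952.4 Mb / 2400 s = 25.397 Mbps.
Audio total: 320 + 336 = 656 kbps = 0.656 Mbps.
Video: 25.397 − 0.656 = 24.741 Mbps.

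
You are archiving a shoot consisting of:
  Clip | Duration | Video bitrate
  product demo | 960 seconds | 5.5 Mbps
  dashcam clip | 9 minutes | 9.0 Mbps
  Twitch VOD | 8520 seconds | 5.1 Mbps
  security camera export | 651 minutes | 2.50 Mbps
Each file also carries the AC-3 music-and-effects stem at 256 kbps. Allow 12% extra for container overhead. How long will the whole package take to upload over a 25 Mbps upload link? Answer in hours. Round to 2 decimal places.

2.04 hours

Audio: 256 kbps = 0.256 Mbps.
product demo: 5.756 Mbps × 960 s × 1.12 = 6188.9 Mb
dashcam clip: 9.256 Mbps × 540 s × 1.12 = 5598.0 Mb
Twitch VOD: 5.356 Mbps × 8520 s × 1.12 = 51109.1 Mb
security camera export: 2.756 Mbps × 39060 s × 1.12 = 120567.3 Mb
Total: 183463.3 Mb = 22932.9 MB.
At 25 Mbps: 183463.3 / 25 = 7339 s ≈ 2.04 hours.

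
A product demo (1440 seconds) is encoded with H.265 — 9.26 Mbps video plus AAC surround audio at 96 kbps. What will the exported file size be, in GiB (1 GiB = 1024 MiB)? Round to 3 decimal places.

Audio: 96 kbps = 0.096 Mbps.
Total bitrate: 9.26 + 0.096 = 9.356 Mbps.
Stream data: 9.356 Mbps × 1440 s = 13472.6 Mb.
13,473 Mb = 1,684,080,000 bytes ÷ 1,073,741,824 = 1.568 GiB.

1.568 GiB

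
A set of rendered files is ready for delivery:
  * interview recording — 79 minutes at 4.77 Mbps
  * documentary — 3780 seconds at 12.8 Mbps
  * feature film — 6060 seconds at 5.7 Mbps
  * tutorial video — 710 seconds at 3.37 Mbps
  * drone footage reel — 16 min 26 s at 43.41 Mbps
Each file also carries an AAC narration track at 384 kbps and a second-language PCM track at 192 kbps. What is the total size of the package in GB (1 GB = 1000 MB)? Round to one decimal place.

20.0 GB

Audio total: 384 + 192 = 576 kbps = 0.576 Mbps.
interview recording: 5.346 Mbps × 4740 s = 25340.0 Mb
documentary: 13.376 Mbps × 3780 s = 50561.3 Mb
feature film: 6.276 Mbps × 6060 s = 38032.6 Mb
tutorial video: 3.946 Mbps × 710 s = 2801.7 Mb
drone footage reel: 43.986 Mbps × 986 s = 43370.2 Mb
Total: 160105.7 Mb = 20013.2 MB.
= 20.01 GB.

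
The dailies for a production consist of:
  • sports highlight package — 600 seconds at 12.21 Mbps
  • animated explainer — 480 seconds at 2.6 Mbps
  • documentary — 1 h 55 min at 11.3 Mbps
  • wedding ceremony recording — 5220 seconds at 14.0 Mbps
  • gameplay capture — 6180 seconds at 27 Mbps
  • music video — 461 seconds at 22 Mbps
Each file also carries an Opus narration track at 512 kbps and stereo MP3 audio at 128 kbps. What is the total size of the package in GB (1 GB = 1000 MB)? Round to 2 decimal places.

43.67 GB

Audio total: 512 + 128 = 640 kbps = 0.640 Mbps.
sports highlight package: 12.850 Mbps × 600 s = 7710.0 Mb
animated explainer: 3.240 Mbps × 480 s = 1555.2 Mb
documentary: 11.940 Mbps × 6900 s = 82386.0 Mb
wedding ceremony recording: 14.640 Mbps × 5220 s = 76420.8 Mb
gameplay capture: 27.640 Mbps × 6180 s = 170815.2 Mb
music video: 22.640 Mbps × 461 s = 10437.0 Mb
Total: 349324.2 Mb = 43665.5 MB.
= 43.67 GB.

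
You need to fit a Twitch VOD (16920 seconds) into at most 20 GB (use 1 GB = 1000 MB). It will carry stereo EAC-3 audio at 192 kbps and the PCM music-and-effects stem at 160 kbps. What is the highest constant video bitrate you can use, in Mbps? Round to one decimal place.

9.1 Mbps

Budget: 20 GB = 160000.0 Mb.
Total bitrate budget: 160000.0 Mb / 16920 s = 9.456 Mbps.
Audio total: 192 + 160 = 352 kbps = 0.352 Mbps.
Video: 9.456 − 0.352 = 9.104 Mbps.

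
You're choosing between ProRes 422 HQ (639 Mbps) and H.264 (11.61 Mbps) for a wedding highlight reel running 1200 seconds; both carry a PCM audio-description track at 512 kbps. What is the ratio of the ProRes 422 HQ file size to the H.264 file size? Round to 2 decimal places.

Audio: 512 kbps = 0.512 Mbps.
ProRes 422 HQ: 639.512 Mbps × 1200 s = 767414.4 Mb = 95.927 GB.
H.264: 12.122 Mbps × 1200 s = 14546.4 Mb = 1.818 GB.
Ratio: 95.927 / 1.818 = 52.756.

52.76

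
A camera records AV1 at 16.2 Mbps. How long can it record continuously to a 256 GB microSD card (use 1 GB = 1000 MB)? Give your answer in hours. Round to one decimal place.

Capacity: 256 GB = 2,048,000 Mb.
Recording time: 2,048,000 / 16.200 = 126,420 s ≈ 35.1 hours.

35.1 hours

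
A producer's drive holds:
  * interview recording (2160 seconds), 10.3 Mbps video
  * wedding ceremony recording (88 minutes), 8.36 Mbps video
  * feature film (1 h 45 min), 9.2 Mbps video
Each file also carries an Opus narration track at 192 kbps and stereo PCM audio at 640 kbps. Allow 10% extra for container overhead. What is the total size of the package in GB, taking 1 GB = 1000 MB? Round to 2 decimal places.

Audio total: 192 + 640 = 832 kbps = 0.832 Mbps.
interview recording: 11.132 Mbps × 2160 s × 1.10 = 26449.6 Mb
wedding ceremony recording: 9.192 Mbps × 5280 s × 1.10 = 53387.1 Mb
feature film: 10.032 Mbps × 6300 s × 1.10 = 69521.8 Mb
Total: 149358.5 Mb = 18669.8 MB.
= 18.67 GB.

18.67 GB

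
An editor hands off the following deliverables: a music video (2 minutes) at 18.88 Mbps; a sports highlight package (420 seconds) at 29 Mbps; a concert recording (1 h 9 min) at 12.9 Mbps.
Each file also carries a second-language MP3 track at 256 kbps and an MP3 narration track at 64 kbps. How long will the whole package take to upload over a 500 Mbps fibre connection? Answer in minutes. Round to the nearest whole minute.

Audio total: 256 + 64 = 320 kbps = 0.320 Mbps.
music video: 19.200 Mbps × 120 s = 2304.0 Mb
sports highlight package: 29.320 Mbps × 420 s = 12314.4 Mb
concert recording: 13.220 Mbps × 4140 s = 54730.8 Mb
Total: 69349.2 Mb = 8668.6 MB.
At 500 Mbps: 69349.2 / 500 = 139 s ≈ 2.31 minutes.

2 minutes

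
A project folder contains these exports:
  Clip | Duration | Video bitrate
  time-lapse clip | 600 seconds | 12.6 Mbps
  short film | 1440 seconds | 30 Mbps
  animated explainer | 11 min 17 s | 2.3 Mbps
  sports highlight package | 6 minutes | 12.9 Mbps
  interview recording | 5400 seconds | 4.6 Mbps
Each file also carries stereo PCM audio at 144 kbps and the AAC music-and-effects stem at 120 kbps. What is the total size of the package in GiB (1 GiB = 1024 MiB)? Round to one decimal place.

Audio total: 144 + 120 = 264 kbps = 0.264 Mbps.
time-lapse clip: 12.864 Mbps × 600 s = 7718.4 Mb
short film: 30.264 Mbps × 1440 s = 43580.2 Mb
animated explainer: 2.564 Mbps × 677 s = 1735.8 Mb
sports highlight package: 13.164 Mbps × 360 s = 4739.0 Mb
interview recording: 4.864 Mbps × 5400 s = 26265.6 Mb
Total: 84039.0 Mb = 10504.9 MB.
= 9.783 GiB.

9.8 GiB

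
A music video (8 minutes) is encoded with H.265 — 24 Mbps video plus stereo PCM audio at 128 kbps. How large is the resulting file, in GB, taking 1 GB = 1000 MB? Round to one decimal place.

1.4 GB

8 min = 480 s
Audio: 128 kbps = 0.128 Mbps.
Total bitrate: 24 + 0.128 = 24.128 Mbps.
Stream data: 24.128 Mbps × 480 s = 11581.4 Mb.
11,581 Mb ÷ 8 = 1,448 MB → 1.448 GB.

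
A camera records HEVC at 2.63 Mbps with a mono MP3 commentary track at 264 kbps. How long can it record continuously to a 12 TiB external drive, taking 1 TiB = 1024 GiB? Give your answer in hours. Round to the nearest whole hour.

Audio: 264 kbps = 0.264 Mbps.
Total bitrate: 2.63 + 0.264 = 2.894 Mbps.
Capacity: 12 TiB = 105,553,116 Mb.
Recording time: 105,553,116 / 2.894 = 36,473,088 s ≈ 10,131 hours.

10131 hours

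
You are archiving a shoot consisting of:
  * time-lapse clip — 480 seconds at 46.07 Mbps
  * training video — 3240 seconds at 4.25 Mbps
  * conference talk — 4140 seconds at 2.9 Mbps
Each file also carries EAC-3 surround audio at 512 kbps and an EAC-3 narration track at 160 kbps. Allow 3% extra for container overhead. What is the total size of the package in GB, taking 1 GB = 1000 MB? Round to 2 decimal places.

Audio total: 512 + 160 = 672 kbps = 0.672 Mbps.
time-lapse clip: 46.742 Mbps × 480 s × 1.03 = 23109.2 Mb
training video: 4.922 Mbps × 3240 s × 1.03 = 16425.7 Mb
conference talk: 3.572 Mbps × 4140 s × 1.03 = 15231.7 Mb
Total: 54766.7 Mb = 6845.8 MB.
= 6.846 GB.

6.85 GB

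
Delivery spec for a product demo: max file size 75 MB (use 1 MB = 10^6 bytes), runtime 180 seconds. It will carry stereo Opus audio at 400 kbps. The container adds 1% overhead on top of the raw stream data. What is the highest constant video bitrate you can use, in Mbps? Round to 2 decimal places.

Budget: 75 MB = 600.0 Mb.
Stream payload after overhead: 600.0 / 1.01 = 594.1 Mb.
Total bitrate budget: 594.1 Mb / 180 s = 3.300 Mbps.
Audio: 400 kbps = 0.400 Mbps.
Video: 3.300 − 0.400 = 2.900 Mbps.

2.90 Mbps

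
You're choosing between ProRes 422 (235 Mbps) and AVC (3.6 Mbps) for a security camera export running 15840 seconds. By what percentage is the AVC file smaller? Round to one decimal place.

ProRes 422: 235.000 Mbps × 15840 s = 3722400.0 Mb = 433.344 GiB.
AVC: 3.600 Mbps × 15840 s = 57024.0 Mb = 6.638 GiB.
Reduction: (1 − 6.638/433.344) × 100 = 98.47%.

98.5%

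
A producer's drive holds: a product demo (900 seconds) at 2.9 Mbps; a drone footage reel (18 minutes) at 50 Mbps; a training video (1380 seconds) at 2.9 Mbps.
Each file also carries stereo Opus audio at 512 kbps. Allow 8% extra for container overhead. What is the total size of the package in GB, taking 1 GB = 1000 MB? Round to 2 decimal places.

8.41 GB

Audio: 512 kbps = 0.512 Mbps.
product demo: 3.412 Mbps × 900 s × 1.08 = 3316.5 Mb
drone footage reel: 50.512 Mbps × 1080 s × 1.08 = 58917.2 Mb
training video: 3.412 Mbps × 1380 s × 1.08 = 5085.2 Mb
Total: 67318.9 Mb = 8414.9 MB.
= 8.415 GB.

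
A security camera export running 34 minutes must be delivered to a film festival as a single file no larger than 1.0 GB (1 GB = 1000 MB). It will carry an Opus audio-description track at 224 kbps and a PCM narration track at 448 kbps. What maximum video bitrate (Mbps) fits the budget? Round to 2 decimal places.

Budget: 1.0 GB = 8000.0 Mb.
34 min = 2040 s
Total bitrate budget: 8000.0 Mb / 2040 s = 3.922 Mbps.
Audio total: 224 + 448 = 672 kbps = 0.672 Mbps.
Video: 3.922 − 0.672 = 3.250 Mbps.

3.25 Mbps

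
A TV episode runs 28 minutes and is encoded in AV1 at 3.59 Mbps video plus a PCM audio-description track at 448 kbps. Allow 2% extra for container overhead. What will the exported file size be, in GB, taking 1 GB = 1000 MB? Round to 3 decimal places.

0.865 GB

28 min = 1680 s
Audio: 448 kbps = 0.448 Mbps.
Total bitrate: 3.59 + 0.448 = 4.038 Mbps.
Stream data: 4.038 Mbps × 1680 s = 6783.8 Mb.
With 2% container overhead: ×1.02.
6,920 Mb ÷ 8 = 864.9 MB → 0.8649 GB.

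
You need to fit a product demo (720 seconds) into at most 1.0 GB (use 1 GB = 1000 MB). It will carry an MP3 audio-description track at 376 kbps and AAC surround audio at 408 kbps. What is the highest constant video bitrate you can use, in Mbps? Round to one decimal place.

Budget: 1.0 GB = 8000.0 Mb.
Total bitrate budget: 8000.0 Mb / 720 s = 11.111 Mbps.
Audio total: 376 + 408 = 784 kbps = 0.784 Mbps.
Video: 11.111 − 0.784 = 10.327 Mbps.

10.3 Mbps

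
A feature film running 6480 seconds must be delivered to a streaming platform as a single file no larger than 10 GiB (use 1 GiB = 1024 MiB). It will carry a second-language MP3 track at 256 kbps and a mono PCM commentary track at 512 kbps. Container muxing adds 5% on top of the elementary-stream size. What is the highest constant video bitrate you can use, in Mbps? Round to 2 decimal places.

Budget: 10 GiB = 85899.3 Mb.
Stream payload after overhead: 85899.3 / 1.05 = 81808.9 Mb.
Total bitrate budget: 81808.9 Mb / 6480 s = 12.625 Mbps.
Audio total: 256 + 512 = 768 kbps = 0.768 Mbps.
Video: 12.625 − 0.768 = 11.857 Mbps.

11.86 Mbps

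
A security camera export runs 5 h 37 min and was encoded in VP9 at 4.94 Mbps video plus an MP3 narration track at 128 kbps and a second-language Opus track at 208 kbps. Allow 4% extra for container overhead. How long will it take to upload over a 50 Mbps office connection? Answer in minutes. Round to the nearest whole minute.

37 minutes

5 h 37 min = 337 min = 20220 s
Audio total: 128 + 208 = 336 kbps = 0.336 Mbps.
Total bitrate: 5.276 Mbps.
File: 5.276 Mbps × 20220 s = 106680.7 Mb.
With 4% container overhead: ×1.04. → 110947.9 Mb.
At 50 Mbps: 110947.9 / 50 = 2219.0 s ≈ 37 minutes.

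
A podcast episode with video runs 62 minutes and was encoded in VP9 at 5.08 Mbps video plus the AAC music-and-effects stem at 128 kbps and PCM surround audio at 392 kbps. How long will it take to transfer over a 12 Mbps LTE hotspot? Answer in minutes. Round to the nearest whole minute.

29 minutes

62 min = 3720 s
Audio total: 128 + 392 = 520 kbps = 0.520 Mbps.
Total bitrate: 5.600 Mbps.
File: 5.600 Mbps × 3720 s = 20832.0 Mb.
At 12 Mbps: 20832.0 / 12 = 1736.0 s ≈ 28.9 minutes.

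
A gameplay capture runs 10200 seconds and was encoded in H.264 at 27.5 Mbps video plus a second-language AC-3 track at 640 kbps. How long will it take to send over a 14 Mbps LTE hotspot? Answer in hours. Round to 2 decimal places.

Audio: 640 kbps = 0.640 Mbps.
Total bitrate: 28.140 Mbps.
File: 28.140 Mbps × 10200 s = 287028.0 Mb.
At 14 Mbps: 287028.0 / 14 = 20502.0 s ≈ 5.7 hours.

5.70 hours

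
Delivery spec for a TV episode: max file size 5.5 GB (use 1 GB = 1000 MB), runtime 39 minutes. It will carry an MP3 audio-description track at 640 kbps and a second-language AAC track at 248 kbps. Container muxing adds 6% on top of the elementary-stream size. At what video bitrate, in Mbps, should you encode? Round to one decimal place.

Budget: 5.5 GB = 44000.0 Mb.
Stream payload after overhead: 44000.0 / 1.06 = 41509.4 Mb.
39 min = 2340 s
Total bitrate budget: 41509.4 Mb / 2340 s = 17.739 Mbps.
Audio total: 640 + 248 = 888 kbps = 0.888 Mbps.
Video: 17.739 − 0.888 = 16.851 Mbps.

16.9 Mbps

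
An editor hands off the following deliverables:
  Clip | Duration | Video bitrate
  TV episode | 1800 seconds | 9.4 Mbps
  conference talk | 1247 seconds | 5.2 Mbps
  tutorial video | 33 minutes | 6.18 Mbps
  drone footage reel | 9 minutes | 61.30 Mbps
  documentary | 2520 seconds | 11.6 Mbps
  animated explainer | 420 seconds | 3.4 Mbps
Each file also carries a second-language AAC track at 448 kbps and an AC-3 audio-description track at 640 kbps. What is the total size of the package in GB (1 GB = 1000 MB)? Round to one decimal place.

13.6 GB

Audio total: 448 + 640 = 1088 kbps = 1.088 Mbps.
TV episode: 10.488 Mbps × 1800 s = 18878.4 Mb
conference talk: 6.288 Mbps × 1247 s = 7841.1 Mb
tutorial video: 7.268 Mbps × 1980 s = 14390.6 Mb
drone footage reel: 62.388 Mbps × 540 s = 33689.5 Mb
documentary: 12.688 Mbps × 2520 s = 31973.8 Mb
animated explainer: 4.488 Mbps × 420 s = 1885.0 Mb
Total: 108658.4 Mb = 13582.3 MB.
= 13.58 GB.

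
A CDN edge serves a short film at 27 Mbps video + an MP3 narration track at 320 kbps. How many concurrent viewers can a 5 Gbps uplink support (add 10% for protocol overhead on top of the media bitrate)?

Audio: 320 kbps = 0.320 Mbps.
Per-viewer media rate: 27.320 Mbps.
On the wire with 10% overhead: 30.052 Mbps.
5 Gbps = 5,000 Mbps; 5,000 / 30.052 = 166.38 → 166 viewers.

166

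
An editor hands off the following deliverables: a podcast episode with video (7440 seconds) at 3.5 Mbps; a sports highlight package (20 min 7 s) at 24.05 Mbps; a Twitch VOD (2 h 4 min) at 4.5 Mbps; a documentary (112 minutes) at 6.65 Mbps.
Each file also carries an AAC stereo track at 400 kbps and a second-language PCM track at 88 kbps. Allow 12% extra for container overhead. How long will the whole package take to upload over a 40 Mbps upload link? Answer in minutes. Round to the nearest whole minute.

Audio total: 400 + 88 = 488 kbps = 0.488 Mbps.
podcast episode with video: 3.988 Mbps × 7440 s × 1.12 = 33231.2 Mb
sports highlight package: 24.538 Mbps × 1207 s × 1.12 = 33171.4 Mb
Twitch VOD: 4.988 Mbps × 7440 s × 1.12 = 41564.0 Mb
documentary: 7.138 Mbps × 6720 s × 1.12 = 53723.4 Mb
Total: 161690.1 Mb = 20211.3 MB.
At 40 Mbps: 161690.1 / 40 = 4042 s ≈ 67.4 minutes.

67 minutes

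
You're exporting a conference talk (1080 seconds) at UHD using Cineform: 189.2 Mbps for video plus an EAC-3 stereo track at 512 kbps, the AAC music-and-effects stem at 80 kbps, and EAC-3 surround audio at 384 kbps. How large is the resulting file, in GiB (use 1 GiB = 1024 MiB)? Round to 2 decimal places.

23.91 GiB

Audio total: 512 + 80 + 384 = 976 kbps = 0.976 Mbps.
Total bitrate: 189.2 + 0.976 = 190.176 Mbps.
Stream data: 190.176 Mbps × 1080 s = 205390.1 Mb.
205,390 Mb = 25,673,760,000 bytes ÷ 1,073,741,824 = 23.91 GiB.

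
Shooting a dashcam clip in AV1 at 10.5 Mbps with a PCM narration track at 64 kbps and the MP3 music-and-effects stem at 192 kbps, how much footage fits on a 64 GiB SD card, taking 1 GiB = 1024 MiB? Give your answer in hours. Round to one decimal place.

Audio total: 64 + 192 = 256 kbps = 0.256 Mbps.
Total bitrate: 10.5 + 0.256 = 10.756 Mbps.
Capacity: 64 GiB = 549,756 Mb.
Recording time: 549,756 / 10.756 = 51,112 s ≈ 14.2 hours.

14.2 hours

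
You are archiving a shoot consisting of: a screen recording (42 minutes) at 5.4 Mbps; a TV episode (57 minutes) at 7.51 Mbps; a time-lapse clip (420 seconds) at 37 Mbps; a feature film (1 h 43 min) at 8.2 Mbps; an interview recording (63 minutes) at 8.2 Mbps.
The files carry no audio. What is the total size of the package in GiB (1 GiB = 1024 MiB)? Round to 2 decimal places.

screen recording: 5.400 Mbps × 2520 s = 13608.0 Mb
TV episode: 7.510 Mbps × 3420 s = 25684.2 Mb
time-lapse clip: 37.000 Mbps × 420 s = 15540.0 Mb
feature film: 8.200 Mbps × 6180 s = 50676.0 Mb
interview recording: 8.200 Mbps × 3780 s = 30996.0 Mb
Total: 136504.2 Mb = 17063.0 MB.
= 15.89 GiB.

15.89 GiB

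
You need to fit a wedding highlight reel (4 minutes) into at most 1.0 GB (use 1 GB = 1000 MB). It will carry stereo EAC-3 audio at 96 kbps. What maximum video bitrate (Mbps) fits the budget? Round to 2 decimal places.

33.24 Mbps

Budget: 1.0 GB = 8000.0 Mb.
4 min = 240 s
Total bitrate budget: 8000.0 Mb / 240 s = 33.333 Mbps.
Audio: 96 kbps = 0.096 Mbps.
Video: 33.333 − 0.096 = 33.237 Mbps.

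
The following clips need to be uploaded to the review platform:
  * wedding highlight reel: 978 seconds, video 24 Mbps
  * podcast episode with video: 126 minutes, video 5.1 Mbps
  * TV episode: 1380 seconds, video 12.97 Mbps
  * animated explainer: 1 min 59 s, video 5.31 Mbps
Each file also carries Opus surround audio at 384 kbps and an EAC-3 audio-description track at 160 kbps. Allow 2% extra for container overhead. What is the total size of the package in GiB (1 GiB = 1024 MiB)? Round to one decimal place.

10.2 GiB

Audio total: 384 + 160 = 544 kbps = 0.544 Mbps.
wedding highlight reel: 24.544 Mbps × 978 s × 1.02 = 24484.1 Mb
podcast episode with video: 5.644 Mbps × 7560 s × 1.02 = 43522.0 Mb
TV episode: 13.514 Mbps × 1380 s × 1.02 = 19022.3 Mb
animated explainer: 5.854 Mbps × 119 s × 1.02 = 710.6 Mb
Total: 87739.0 Mb = 10967.4 MB.
= 10.21 GiB.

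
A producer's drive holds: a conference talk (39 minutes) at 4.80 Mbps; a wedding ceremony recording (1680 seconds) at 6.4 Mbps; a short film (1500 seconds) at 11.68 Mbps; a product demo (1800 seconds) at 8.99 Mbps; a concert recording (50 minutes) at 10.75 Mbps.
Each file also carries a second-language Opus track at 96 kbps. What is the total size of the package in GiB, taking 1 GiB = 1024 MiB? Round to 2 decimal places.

Audio: 96 kbps = 0.096 Mbps.
conference talk: 4.896 Mbps × 2340 s = 11456.6 Mb
wedding ceremony recording: 6.496 Mbps × 1680 s = 10913.3 Mb
short film: 11.776 Mbps × 1500 s = 17664.0 Mb
product demo: 9.086 Mbps × 1800 s = 16354.8 Mb
concert recording: 10.846 Mbps × 3000 s = 32538.0 Mb
Total: 88926.7 Mb = 11115.8 MB.
= 10.35 GiB.

10.35 GiB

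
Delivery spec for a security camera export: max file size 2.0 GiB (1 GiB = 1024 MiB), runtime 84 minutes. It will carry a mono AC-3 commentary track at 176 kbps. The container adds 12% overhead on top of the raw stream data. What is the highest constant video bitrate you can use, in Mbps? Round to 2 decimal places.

2.87 Mbps

Budget: 2.0 GiB = 17179.9 Mb.
Stream payload after overhead: 17179.9 / 1.12 = 15339.2 Mb.
84 min = 5040 s
Total bitrate budget: 15339.2 Mb / 5040 s = 3.043 Mbps.
Audio: 176 kbps = 0.176 Mbps.
Video: 3.043 − 0.176 = 2.867 Mbps.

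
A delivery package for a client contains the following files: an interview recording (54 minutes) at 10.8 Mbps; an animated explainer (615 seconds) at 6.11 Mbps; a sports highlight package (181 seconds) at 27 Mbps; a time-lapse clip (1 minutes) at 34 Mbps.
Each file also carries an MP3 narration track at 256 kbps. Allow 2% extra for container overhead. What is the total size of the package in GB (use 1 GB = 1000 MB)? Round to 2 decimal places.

Audio: 256 kbps = 0.256 Mbps.
interview recording: 11.056 Mbps × 3240 s × 1.02 = 36537.9 Mb
animated explainer: 6.366 Mbps × 615 s × 1.02 = 3993.4 Mb
sports highlight package: 27.256 Mbps × 181 s × 1.02 = 5032.0 Mb
time-lapse clip: 34.256 Mbps × 60 s × 1.02 = 2096.5 Mb
Total: 47659.7 Mb = 5957.5 MB.
= 5.957 GB.

5.96 GB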